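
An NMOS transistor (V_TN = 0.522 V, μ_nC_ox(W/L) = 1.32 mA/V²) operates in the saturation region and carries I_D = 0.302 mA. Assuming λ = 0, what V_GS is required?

V_GS = 1.20 V

In saturation I_D = ½ k_n (V_GS − V_TN)², so V_GS − V_TN = √(2 I_D / k_n) = √(2 × 0.302 / 1.32) = 0.676 V.
V_GS = 0.522 + 0.676 = 1.2 V.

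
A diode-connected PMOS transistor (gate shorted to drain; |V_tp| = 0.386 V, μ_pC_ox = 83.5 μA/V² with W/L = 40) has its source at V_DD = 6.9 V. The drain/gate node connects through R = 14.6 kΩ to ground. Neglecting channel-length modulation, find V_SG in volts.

V_SG = 0.883 V

With gate tied to drain, V_SG = V_SD ≥ V_SG − |V_tp|, so the device is in saturation.
k_p = μ_pC_ox · (W/L) = 3.34 mA/V².
KCL at the drain: ½ k_p (V_SG − |V_tp|)² = (V_DD − V_SG)/R.
Let x = V_SG − 0.386. Then 24.4 x² + x − 6.514 = 0, giving x = 0.497 V (positive root), so V_SG = 0.883 V.
I_D = (V_DD − V_SG)/R = (6.9 − 0.883) / 14.6 = 0.412 mA.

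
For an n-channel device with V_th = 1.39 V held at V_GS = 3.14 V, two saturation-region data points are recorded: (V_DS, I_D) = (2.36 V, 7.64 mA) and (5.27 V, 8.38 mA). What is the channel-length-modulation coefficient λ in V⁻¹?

λ = 0.0361 V⁻¹

With V_GS fixed, I_D ∝ (1 + λ V_DS) in saturation, so I_D2/I_D1 = (1 + λ V_DS2)/(1 + λ V_DS1).
8.38/7.64 = 1.097 = (1 + 5.27 λ)/(1 + 2.36 λ).
Solving: λ (I_D1 V_DS2 − I_D2 V_DS1) = I_D2 − I_D1, so λ = (8.38 − 7.64) / (7.64 × 5.27 − 8.38 × 2.36) = 0.74 / 20.5 = 0.0361 V⁻¹.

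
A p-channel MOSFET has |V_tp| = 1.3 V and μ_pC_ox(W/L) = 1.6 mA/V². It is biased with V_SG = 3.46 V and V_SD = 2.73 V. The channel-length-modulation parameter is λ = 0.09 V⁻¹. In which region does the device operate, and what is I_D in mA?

Saturation; I_D = 4.65 mA

V_ov = V_SG − |V_tp| = 3.46 − 1.3 = 2.16 V.
Since V_SD = 2.73 V ≥ V_ov = 2.16 V, the device is in saturation.
I_D = ½ k_p V_ov² (1 + λ V_SD) = 0.5 × 1.6 × 2.16² × (1 + 0.09 × 2.73) = 4.65 mA.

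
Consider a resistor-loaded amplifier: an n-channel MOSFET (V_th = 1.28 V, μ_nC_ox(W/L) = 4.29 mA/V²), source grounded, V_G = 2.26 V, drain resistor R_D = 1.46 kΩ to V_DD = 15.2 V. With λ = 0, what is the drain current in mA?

I_D = 2.06 mA

V_GS = V_G = 2.26 V, so V_ov = 2.26 − 1.28 = 0.98 V.
Assume saturation: I_D = ½ k_n V_ov² = 0.5 × 4.29 × 0.98² = 2.06 mA, giving V_DS = V_DD − I_D R_D = 15.2 − 2.06 × 1.46 = 12.2 V.
V_DS = 12.2 V ≥ V_ov = 0.98 V, confirming saturation.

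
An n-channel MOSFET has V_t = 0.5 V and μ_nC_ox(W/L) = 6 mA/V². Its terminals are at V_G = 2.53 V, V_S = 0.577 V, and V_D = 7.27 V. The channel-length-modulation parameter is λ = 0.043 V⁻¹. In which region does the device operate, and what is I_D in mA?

V_GS = V_G − V_S = 2.53 − 0.577 = 1.95 V; V_DS = V_D − V_S = 7.27 − 0.577 = 6.69 V.
V_ov = V_GS − V_t = 1.95 − 0.5 = 1.45 V.
Since V_DS = 6.69 V ≥ V_ov = 1.45 V, the device is in saturation.
I_D = ½ k_n V_ov² (1 + λ V_DS) = 0.5 × 6 × 1.45² × (1 + 0.043 × 6.69) = 8.16 mA.

Saturation; I_D = 8.16 mA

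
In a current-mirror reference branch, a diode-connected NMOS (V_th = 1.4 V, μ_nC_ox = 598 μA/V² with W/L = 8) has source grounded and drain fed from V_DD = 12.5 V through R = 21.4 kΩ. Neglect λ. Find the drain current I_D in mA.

With gate tied to drain, V_GS = V_DS ≥ V_GS − V_th, so the device is in saturation.
k_n = μ_nC_ox · (W/L) = 4.784 mA/V².
KCL at the drain: ½ k_n (V_GS − V_th)² = (V_DD − V_GS)/R.
Let x = V_GS − 1.4. Then 51.2 x² + x − 11.1 = 0, giving x = 0.456 V (positive root), so V_GS = 1.86 V.
I_D = (V_DD − V_GS)/R = (12.5 − 1.86) / 21.4 = 0.497 mA.

I_D = 0.497 mA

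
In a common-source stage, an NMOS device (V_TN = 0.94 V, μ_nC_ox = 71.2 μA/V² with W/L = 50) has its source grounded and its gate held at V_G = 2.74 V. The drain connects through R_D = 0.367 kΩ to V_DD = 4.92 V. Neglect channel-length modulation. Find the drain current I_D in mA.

I_D = 5.77 mA

V_GS = V_G = 2.74 V, so V_ov = 2.74 − 0.94 = 1.8 V.
k_n = μ_nC_ox · (W/L) = 3.56 mA/V².
Assume saturation: I_D = ½ k_n V_ov² = 0.5 × 3.56 × 1.8² = 5.77 mA, giving V_DS = V_DD − I_D R_D = 4.92 − 5.77 × 0.367 = 2.8 V.
V_DS = 2.8 V ≥ V_ov = 1.8 V, confirming saturation.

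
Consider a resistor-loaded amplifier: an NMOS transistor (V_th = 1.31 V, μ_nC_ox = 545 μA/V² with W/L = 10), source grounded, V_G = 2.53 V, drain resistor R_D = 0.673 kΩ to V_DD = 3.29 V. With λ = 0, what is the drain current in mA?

V_GS = V_G = 2.53 V, so V_ov = 2.53 − 1.31 = 1.22 V.
k_n = μ_nC_ox · (W/L) = 5.45 mA/V².
Assume saturation: I_D = ½ k_n V_ov² = 0.5 × 5.45 × 1.22² = 4.06 mA, giving V_DS = V_DD − I_D R_D = 3.29 − 4.06 × 0.673 = 0.56 V.
But 0.56 V < V_ov = 1.22 V, so the device is actually in triode.
In triode I_D = k_n[V_ov V_DS − ½ V_DS²] and I_D = (V_DD − V_DS)/R_D. Equating: 1.83 V_DS² − 5.475 V_DS + 3.29 = 0, giving V_DS = 0.834 V (the root below V_ov).
I_D = (3.29 − 0.834) / 0.673 = 3.65 mA.

I_D = 3.65 mA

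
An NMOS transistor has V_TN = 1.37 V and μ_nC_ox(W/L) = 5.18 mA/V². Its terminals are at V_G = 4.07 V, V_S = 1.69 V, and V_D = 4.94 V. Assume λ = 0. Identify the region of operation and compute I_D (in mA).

Saturation; I_D = 2.64 mA

V_GS = V_G − V_S = 4.07 − 1.69 = 2.38 V; V_DS = V_D − V_S = 4.94 − 1.69 = 3.25 V.
V_ov = V_GS − V_TN = 2.38 − 1.37 = 1.01 V.
Since V_DS = 3.25 V ≥ V_ov = 1.01 V, the device is in saturation.
I_D = ½ k_n V_ov² = 0.5 × 5.18 × 1.01² = 2.64 mA.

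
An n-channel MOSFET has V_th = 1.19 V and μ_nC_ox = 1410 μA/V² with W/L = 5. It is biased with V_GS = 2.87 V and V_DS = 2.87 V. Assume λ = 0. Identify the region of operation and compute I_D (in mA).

Saturation; I_D = 9.95 mA

k_n = μ_nC_ox · (W/L) = 7.05 mA/V².
V_ov = V_GS − V_th = 2.87 − 1.19 = 1.68 V.
Since V_DS = 2.87 V ≥ V_ov = 1.68 V, the device is in saturation.
I_D = ½ k_n V_ov² = 0.5 × 7.05 × 1.68² = 9.95 mA.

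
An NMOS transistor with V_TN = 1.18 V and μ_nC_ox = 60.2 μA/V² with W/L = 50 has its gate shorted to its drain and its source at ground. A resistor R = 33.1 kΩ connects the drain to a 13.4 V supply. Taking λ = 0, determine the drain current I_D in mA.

I_D = 0.355 mA

With gate tied to drain, V_GS = V_DS ≥ V_GS − V_TN, so the device is in saturation.
k_n = μ_nC_ox · (W/L) = 3.01 mA/V².
KCL at the drain: ½ k_n (V_GS − V_TN)² = (V_DD − V_GS)/R.
Let x = V_GS − 1.18. Then 49.8 x² + x − 12.22 = 0, giving x = 0.485 V (positive root), so V_GS = 1.67 V.
I_D = (V_DD − V_GS)/R = (13.4 − 1.67) / 33.1 = 0.355 mA.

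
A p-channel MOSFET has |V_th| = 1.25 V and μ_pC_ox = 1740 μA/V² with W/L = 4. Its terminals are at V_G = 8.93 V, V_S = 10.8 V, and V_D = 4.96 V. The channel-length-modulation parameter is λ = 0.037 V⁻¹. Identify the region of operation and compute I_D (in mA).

Saturation; I_D = 1.63 mA

V_SG = V_S − V_G = 10.8 − 8.93 = 1.87 V; V_SD = V_S − V_D = 10.8 − 4.96 = 5.84 V.
k_p = μ_pC_ox · (W/L) = 6.96 mA/V².
V_ov = V_SG − |V_th| = 1.87 − 1.25 = 0.62 V.
Since V_SD = 5.84 V ≥ V_ov = 0.62 V, the device is in saturation.
I_D = ½ k_p V_ov² (1 + λ V_SD) = 0.5 × 6.96 × 0.62² × (1 + 0.037 × 5.84) = 1.63 mA.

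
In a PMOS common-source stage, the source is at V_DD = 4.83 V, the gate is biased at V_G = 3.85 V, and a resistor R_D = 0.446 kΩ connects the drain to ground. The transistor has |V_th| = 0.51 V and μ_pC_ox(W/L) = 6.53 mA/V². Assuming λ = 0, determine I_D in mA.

V_SG = V_DD − V_G = 4.83 − 3.85 = 0.98 V, so V_ov = 0.98 − 0.51 = 0.47 V.
Assume saturation: I_D = ½ k_p V_ov² = 0.5 × 6.53 × 0.47² = 0.721 mA, giving V_SD = V_DD − I_D R_D = 4.83 − 0.721 × 0.446 = 4.51 V.
V_SD = 4.51 V ≥ V_ov = 0.47 V, confirming saturation.

I_D = 0.721 mA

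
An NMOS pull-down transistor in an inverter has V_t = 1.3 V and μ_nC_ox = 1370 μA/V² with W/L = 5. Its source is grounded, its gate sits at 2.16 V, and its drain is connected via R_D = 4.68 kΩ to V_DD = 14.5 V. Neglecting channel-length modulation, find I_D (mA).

V_GS = V_G = 2.16 V, so V_ov = 2.16 − 1.3 = 0.86 V.
k_n = μ_nC_ox · (W/L) = 6.85 mA/V².
Assume saturation: I_D = ½ k_n V_ov² = 0.5 × 6.85 × 0.86² = 2.53 mA, giving V_DS = V_DD − I_D R_D = 14.5 − 2.53 × 4.68 = 2.64 V.
V_DS = 2.64 V ≥ V_ov = 0.86 V, confirming saturation.

I_D = 2.53 mA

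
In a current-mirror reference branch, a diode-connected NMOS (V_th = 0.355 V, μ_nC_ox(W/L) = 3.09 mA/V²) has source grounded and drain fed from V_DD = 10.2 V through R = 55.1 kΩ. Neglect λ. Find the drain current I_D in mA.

I_D = 0.173 mA

With gate tied to drain, V_GS = V_DS ≥ V_GS − V_th, so the device is in saturation.
KCL at the drain: ½ k_n (V_GS − V_th)² = (V_DD − V_GS)/R.
Let x = V_GS − 0.355. Then 85.1 x² + x − 9.845 = 0, giving x = 0.334 V (positive root), so V_GS = 0.689 V.
I_D = (V_DD − V_GS)/R = (10.2 − 0.689) / 55.1 = 0.173 mA.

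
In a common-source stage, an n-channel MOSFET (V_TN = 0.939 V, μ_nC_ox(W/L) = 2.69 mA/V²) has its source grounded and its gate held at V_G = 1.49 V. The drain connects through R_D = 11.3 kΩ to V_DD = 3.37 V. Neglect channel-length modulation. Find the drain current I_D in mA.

V_GS = V_G = 1.49 V, so V_ov = 1.49 − 0.939 = 0.551 V.
Assume saturation: I_D = ½ k_n V_ov² = 0.5 × 2.69 × 0.551² = 0.408 mA, giving V_DS = V_DD − I_D R_D = 3.37 − 0.408 × 11.3 = -1.24 V.
But -1.24 V < V_ov = 0.551 V, so the device is actually in triode.
In triode I_D = k_n[V_ov V_DS − ½ V_DS²] and I_D = (V_DD − V_DS)/R_D. Equating: 15.2 V_DS² − 17.75 V_DS + 3.37 = 0, giving V_DS = 0.239 V (the root below V_ov).
I_D = (3.37 − 0.239) / 11.3 = 0.277 mA.

I_D = 0.277 mA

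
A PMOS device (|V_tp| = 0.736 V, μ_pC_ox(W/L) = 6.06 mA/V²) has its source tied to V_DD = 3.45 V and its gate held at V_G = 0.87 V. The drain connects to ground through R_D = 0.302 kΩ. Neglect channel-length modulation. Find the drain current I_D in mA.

I_D = 8.13 mA

V_SG = V_DD − V_G = 3.45 − 0.87 = 2.58 V, so V_ov = 2.58 − 0.736 = 1.84 V.
Assume saturation: I_D = ½ k_p V_ov² = 0.5 × 6.06 × 1.84² = 10.3 mA, giving V_SD = V_DD − I_D R_D = 3.45 − 10.3 × 0.302 = 0.338 V.
But 0.338 V < V_ov = 1.84 V, so the device is actually in triode.
In triode I_D = k_p[V_ov V_SD − ½ V_SD²] and I_D = (V_DD − V_SD)/R_D. Equating: 0.915 V_SD² − 4.375 V_SD + 3.45 = 0, giving V_SD = 0.996 V (the root below V_ov).
I_D = (3.45 − 0.996) / 0.302 = 8.13 mA.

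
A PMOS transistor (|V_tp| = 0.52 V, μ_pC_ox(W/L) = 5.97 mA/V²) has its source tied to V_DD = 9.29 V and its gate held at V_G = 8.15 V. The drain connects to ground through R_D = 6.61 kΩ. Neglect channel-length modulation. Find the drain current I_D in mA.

V_SG = V_DD − V_G = 9.29 − 8.15 = 1.14 V, so V_ov = 1.14 − 0.52 = 0.62 V.
Assume saturation: I_D = ½ k_p V_ov² = 0.5 × 5.97 × 0.62² = 1.15 mA, giving V_SD = V_DD − I_D R_D = 9.29 − 1.15 × 6.61 = 1.71 V.
V_SD = 1.71 V ≥ V_ov = 0.62 V, confirming saturation.

I_D = 1.15 mA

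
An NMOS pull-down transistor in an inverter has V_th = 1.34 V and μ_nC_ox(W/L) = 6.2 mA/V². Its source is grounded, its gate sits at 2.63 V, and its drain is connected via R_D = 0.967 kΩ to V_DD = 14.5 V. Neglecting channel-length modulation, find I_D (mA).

V_GS = V_G = 2.63 V, so V_ov = 2.63 − 1.34 = 1.29 V.
Assume saturation: I_D = ½ k_n V_ov² = 0.5 × 6.2 × 1.29² = 5.16 mA, giving V_DS = V_DD − I_D R_D = 14.5 − 5.16 × 0.967 = 9.51 V.
V_DS = 9.51 V ≥ V_ov = 1.29 V, confirming saturation.

I_D = 5.16 mA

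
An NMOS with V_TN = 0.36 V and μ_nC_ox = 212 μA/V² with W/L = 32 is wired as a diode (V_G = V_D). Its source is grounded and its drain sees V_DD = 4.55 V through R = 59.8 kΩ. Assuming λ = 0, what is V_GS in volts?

V_GS = 0.501 V

With gate tied to drain, V_GS = V_DS ≥ V_GS − V_TN, so the device is in saturation.
k_n = μ_nC_ox · (W/L) = 6.784 mA/V².
KCL at the drain: ½ k_n (V_GS − V_TN)² = (V_DD − V_GS)/R.
Let x = V_GS − 0.36. Then 203 x² + x − 4.19 = 0, giving x = 0.141 V (positive root), so V_GS = 0.501 V.
I_D = (V_DD − V_GS)/R = (4.55 − 0.501) / 59.8 = 0.0677 mA.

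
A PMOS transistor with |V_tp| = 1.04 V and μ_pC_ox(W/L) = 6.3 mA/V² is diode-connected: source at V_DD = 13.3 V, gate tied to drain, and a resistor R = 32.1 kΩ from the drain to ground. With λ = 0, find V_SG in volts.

V_SG = 1.38 V

With gate tied to drain, V_SG = V_SD ≥ V_SG − |V_tp|, so the device is in saturation.
KCL at the drain: ½ k_p (V_SG − |V_tp|)² = (V_DD − V_SG)/R.
Let x = V_SG − 1.04. Then 101 x² + x − 12.26 = 0, giving x = 0.343 V (positive root), so V_SG = 1.38 V.
I_D = (V_DD − V_SG)/R = (13.3 − 1.38) / 32.1 = 0.371 mA.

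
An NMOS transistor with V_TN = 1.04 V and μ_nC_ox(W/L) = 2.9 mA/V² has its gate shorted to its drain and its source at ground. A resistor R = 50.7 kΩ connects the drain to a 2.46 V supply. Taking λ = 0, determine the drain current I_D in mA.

I_D = 0.0254 mA

With gate tied to drain, V_GS = V_DS ≥ V_GS − V_TN, so the device is in saturation.
KCL at the drain: ½ k_n (V_GS − V_TN)² = (V_DD − V_GS)/R.
Let x = V_GS − 1.04. Then 73.5 x² + x − 1.42 = 0, giving x = 0.132 V (positive root), so V_GS = 1.17 V.
I_D = (V_DD − V_GS)/R = (2.46 − 1.17) / 50.7 = 0.0254 mA.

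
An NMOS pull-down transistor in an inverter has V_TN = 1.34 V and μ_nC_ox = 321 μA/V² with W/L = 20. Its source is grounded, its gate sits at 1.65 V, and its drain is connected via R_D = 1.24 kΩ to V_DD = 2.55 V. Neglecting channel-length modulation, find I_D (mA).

V_GS = V_G = 1.65 V, so V_ov = 1.65 − 1.34 = 0.31 V.
k_n = μ_nC_ox · (W/L) = 6.42 mA/V².
Assume saturation: I_D = ½ k_n V_ov² = 0.5 × 6.42 × 0.31² = 0.308 mA, giving V_DS = V_DD − I_D R_D = 2.55 − 0.308 × 1.24 = 2.17 V.
V_DS = 2.17 V ≥ V_ov = 0.31 V, confirming saturation.

I_D = 0.308 mA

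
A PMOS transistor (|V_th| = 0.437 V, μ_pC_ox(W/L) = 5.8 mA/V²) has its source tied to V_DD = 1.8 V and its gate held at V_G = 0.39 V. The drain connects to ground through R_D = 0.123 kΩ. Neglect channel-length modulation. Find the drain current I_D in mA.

I_D = 2.75 mA

V_SG = V_DD − V_G = 1.8 − 0.39 = 1.41 V, so V_ov = 1.41 − 0.437 = 0.973 V.
Assume saturation: I_D = ½ k_p V_ov² = 0.5 × 5.8 × 0.973² = 2.75 mA, giving V_SD = V_DD − I_D R_D = 1.8 − 2.75 × 0.123 = 1.46 V.
V_SD = 1.46 V ≥ V_ov = 0.973 V, confirming saturation.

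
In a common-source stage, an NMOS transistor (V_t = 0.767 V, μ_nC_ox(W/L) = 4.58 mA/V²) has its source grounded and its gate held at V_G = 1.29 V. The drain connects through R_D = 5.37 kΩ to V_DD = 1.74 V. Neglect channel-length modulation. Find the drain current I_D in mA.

I_D = 0.297 mA

V_GS = V_G = 1.29 V, so V_ov = 1.29 − 0.767 = 0.523 V.
Assume saturation: I_D = ½ k_n V_ov² = 0.5 × 4.58 × 0.523² = 0.626 mA, giving V_DS = V_DD − I_D R_D = 1.74 − 0.626 × 5.37 = -1.62 V.
But -1.62 V < V_ov = 0.523 V, so the device is actually in triode.
In triode I_D = k_n[V_ov V_DS − ½ V_DS²] and I_D = (V_DD − V_DS)/R_D. Equating: 12.3 V_DS² − 13.86 V_DS + 1.74 = 0, giving V_DS = 0.144 V (the root below V_ov).
I_D = (1.74 − 0.144) / 5.37 = 0.297 mA.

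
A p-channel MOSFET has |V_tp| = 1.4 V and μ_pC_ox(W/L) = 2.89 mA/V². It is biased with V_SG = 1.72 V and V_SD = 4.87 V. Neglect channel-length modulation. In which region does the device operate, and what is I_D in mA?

Saturation; I_D = 0.148 mA

V_ov = V_SG − |V_tp| = 1.72 − 1.4 = 0.32 V.
Since V_SD = 4.87 V ≥ V_ov = 0.32 V, the device is in saturation.
I_D = ½ k_p V_ov² = 0.5 × 2.89 × 0.32² = 0.148 mA.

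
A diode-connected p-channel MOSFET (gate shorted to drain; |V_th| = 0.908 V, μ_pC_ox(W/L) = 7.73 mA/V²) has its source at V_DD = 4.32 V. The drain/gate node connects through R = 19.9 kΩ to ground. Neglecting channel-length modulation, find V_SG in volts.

With gate tied to drain, V_SG = V_SD ≥ V_SG − |V_th|, so the device is in saturation.
KCL at the drain: ½ k_p (V_SG − |V_th|)² = (V_DD − V_SG)/R.
Let x = V_SG − 0.908. Then 76.9 x² + x − 3.412 = 0, giving x = 0.204 V (positive root), so V_SG = 1.11 V.
I_D = (V_DD − V_SG)/R = (4.32 − 1.11) / 19.9 = 0.161 mA.

V_SG = 1.11 V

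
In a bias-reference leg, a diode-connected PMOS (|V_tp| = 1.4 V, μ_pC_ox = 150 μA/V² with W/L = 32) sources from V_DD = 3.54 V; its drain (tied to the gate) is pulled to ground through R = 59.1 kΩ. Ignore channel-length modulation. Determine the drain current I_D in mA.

I_D = 0.0342 mA

With gate tied to drain, V_SG = V_SD ≥ V_SG − |V_tp|, so the device is in saturation.
k_p = μ_pC_ox · (W/L) = 4.8 mA/V².
KCL at the drain: ½ k_p (V_SG − |V_tp|)² = (V_DD − V_SG)/R.
Let x = V_SG − 1.4. Then 142 x² + x − 2.14 = 0, giving x = 0.119 V (positive root), so V_SG = 1.52 V.
I_D = (V_DD − V_SG)/R = (3.54 − 1.52) / 59.1 = 0.0342 mA.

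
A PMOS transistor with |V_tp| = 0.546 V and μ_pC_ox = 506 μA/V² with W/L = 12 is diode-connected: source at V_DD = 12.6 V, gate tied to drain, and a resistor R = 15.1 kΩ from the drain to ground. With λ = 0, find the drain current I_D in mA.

I_D = 0.765 mA

With gate tied to drain, V_SG = V_SD ≥ V_SG − |V_tp|, so the device is in saturation.
k_p = μ_pC_ox · (W/L) = 6.072 mA/V².
KCL at the drain: ½ k_p (V_SG − |V_tp|)² = (V_DD − V_SG)/R.
Let x = V_SG − 0.546. Then 45.8 x² + x − 12.05 = 0, giving x = 0.502 V (positive root), so V_SG = 1.05 V.
I_D = (V_DD − V_SG)/R = (12.6 − 1.05) / 15.1 = 0.765 mA.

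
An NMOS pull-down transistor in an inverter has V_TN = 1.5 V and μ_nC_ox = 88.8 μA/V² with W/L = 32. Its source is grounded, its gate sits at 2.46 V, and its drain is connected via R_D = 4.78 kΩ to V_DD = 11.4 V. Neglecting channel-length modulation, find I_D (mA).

I_D = 1.31 mA

V_GS = V_G = 2.46 V, so V_ov = 2.46 − 1.5 = 0.96 V.
k_n = μ_nC_ox · (W/L) = 2.842 mA/V².
Assume saturation: I_D = ½ k_n V_ov² = 0.5 × 2.842 × 0.96² = 1.31 mA, giving V_DS = V_DD − I_D R_D = 11.4 − 1.31 × 4.78 = 5.14 V.
V_DS = 5.14 V ≥ V_ov = 0.96 V, confirming saturation.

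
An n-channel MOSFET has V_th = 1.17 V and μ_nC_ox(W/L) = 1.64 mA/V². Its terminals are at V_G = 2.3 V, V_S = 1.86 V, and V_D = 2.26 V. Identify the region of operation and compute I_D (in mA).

Cutoff; I_D = 0 mA

V_GS = V_G − V_S = 2.3 − 1.86 = 0.44 V; V_DS = V_D − V_S = 2.26 − 1.86 = 0.4 V.
V_GS = 0.44 V < V_th = 1.17 V, so the transistor is in cutoff.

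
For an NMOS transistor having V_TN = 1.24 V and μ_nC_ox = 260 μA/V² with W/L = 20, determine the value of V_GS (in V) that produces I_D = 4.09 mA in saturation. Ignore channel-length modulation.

k_n = μ_nC_ox · (W/L) = 5.2 mA/V².
In saturation I_D = ½ k_n (V_GS − V_TN)², so V_GS − V_TN = √(2 I_D / k_n) = √(2 × 4.09 / 5.2) = 1.25 V.
V_GS = 1.24 + 1.25 = 2.49 V.

V_GS = 2.49 V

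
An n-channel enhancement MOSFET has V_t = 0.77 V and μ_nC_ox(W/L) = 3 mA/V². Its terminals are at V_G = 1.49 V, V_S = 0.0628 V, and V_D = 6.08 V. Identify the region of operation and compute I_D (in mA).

V_GS = V_G − V_S = 1.49 − 0.0628 = 1.43 V; V_DS = V_D − V_S = 6.08 − 0.0628 = 6.02 V.
V_ov = V_GS − V_t = 1.43 − 0.77 = 0.657 V.
Since V_DS = 6.02 V ≥ V_ov = 0.657 V, the device is in saturation.
I_D = ½ k_n V_ov² = 0.5 × 3 × 0.657² = 0.648 mA.

Saturation; I_D = 0.648 mA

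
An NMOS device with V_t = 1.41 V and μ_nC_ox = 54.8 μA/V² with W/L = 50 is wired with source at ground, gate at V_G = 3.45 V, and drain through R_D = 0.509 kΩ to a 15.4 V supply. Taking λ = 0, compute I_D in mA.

V_GS = V_G = 3.45 V, so V_ov = 3.45 − 1.41 = 2.04 V.
k_n = μ_nC_ox · (W/L) = 2.74 mA/V².
Assume saturation: I_D = ½ k_n V_ov² = 0.5 × 2.74 × 2.04² = 5.7 mA, giving V_DS = V_DD − I_D R_D = 15.4 − 5.7 × 0.509 = 12.5 V.
V_DS = 12.5 V ≥ V_ov = 2.04 V, confirming saturation.

I_D = 5.70 mA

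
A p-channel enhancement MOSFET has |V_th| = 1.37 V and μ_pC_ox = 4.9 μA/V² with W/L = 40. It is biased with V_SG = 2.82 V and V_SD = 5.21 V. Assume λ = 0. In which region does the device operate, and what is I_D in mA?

k_p = μ_pC_ox · (W/L) = 0.196 mA/V².
V_ov = V_SG − |V_th| = 2.82 − 1.37 = 1.45 V.
Since V_SD = 5.21 V ≥ V_ov = 1.45 V, the device is in saturation.
I_D = ½ k_p V_ov² = 0.5 × 0.196 × 1.45² = 0.206 mA.

Saturation; I_D = 0.206 mA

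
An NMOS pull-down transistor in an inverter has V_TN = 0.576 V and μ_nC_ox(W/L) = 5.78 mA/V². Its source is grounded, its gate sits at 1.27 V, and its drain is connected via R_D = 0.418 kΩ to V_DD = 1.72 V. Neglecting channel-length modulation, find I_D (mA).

I_D = 1.39 mA

V_GS = V_G = 1.27 V, so V_ov = 1.27 − 0.576 = 0.694 V.
Assume saturation: I_D = ½ k_n V_ov² = 0.5 × 5.78 × 0.694² = 1.39 mA, giving V_DS = V_DD − I_D R_D = 1.72 − 1.39 × 0.418 = 1.14 V.
V_DS = 1.14 V ≥ V_ov = 0.694 V, confirming saturation.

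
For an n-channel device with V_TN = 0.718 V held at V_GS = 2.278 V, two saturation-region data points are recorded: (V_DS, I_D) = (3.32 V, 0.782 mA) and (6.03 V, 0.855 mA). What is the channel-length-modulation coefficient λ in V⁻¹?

With V_GS fixed, I_D ∝ (1 + λ V_DS) in saturation, so I_D2/I_D1 = (1 + λ V_DS2)/(1 + λ V_DS1).
0.855/0.782 = 1.093 = (1 + 6.03 λ)/(1 + 3.32 λ).
Solving: λ (I_D1 V_DS2 − I_D2 V_DS1) = I_D2 − I_D1, so λ = (0.855 − 0.782) / (0.782 × 6.03 − 0.855 × 3.32) = 0.073 / 1.88 = 0.0389 V⁻¹.

λ = 0.0389 V⁻¹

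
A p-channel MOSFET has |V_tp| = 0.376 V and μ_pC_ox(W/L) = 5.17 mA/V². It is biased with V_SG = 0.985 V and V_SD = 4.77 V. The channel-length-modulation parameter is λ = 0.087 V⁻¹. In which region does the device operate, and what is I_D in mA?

V_ov = V_SG − |V_tp| = 0.985 − 0.376 = 0.609 V.
Since V_SD = 4.77 V ≥ V_ov = 0.609 V, the device is in saturation.
I_D = ½ k_p V_ov² (1 + λ V_SD) = 0.5 × 5.17 × 0.609² × (1 + 0.087 × 4.77) = 1.36 mA.

Saturation; I_D = 1.36 mA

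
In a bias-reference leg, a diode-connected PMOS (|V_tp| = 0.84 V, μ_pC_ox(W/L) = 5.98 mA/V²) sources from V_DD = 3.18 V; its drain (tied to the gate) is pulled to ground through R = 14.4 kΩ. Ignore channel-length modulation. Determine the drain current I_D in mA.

I_D = 0.147 mA

With gate tied to drain, V_SG = V_SD ≥ V_SG − |V_tp|, so the device is in saturation.
KCL at the drain: ½ k_p (V_SG − |V_tp|)² = (V_DD − V_SG)/R.
Let x = V_SG − 0.84. Then 43.1 x² + x − 2.34 = 0, giving x = 0.222 V (positive root), so V_SG = 1.06 V.
I_D = (V_DD − V_SG)/R = (3.18 − 1.06) / 14.4 = 0.147 mA.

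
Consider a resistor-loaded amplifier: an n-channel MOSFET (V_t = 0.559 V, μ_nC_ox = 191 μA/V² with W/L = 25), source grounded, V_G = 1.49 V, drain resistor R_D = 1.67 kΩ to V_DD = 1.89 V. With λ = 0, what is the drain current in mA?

I_D = 0.979 mA

V_GS = V_G = 1.49 V, so V_ov = 1.49 − 0.559 = 0.931 V.
k_n = μ_nC_ox · (W/L) = 4.775 mA/V².
Assume saturation: I_D = ½ k_n V_ov² = 0.5 × 4.775 × 0.931² = 2.07 mA, giving V_DS = V_DD − I_D R_D = 1.89 − 2.07 × 1.67 = -1.57 V.
But -1.57 V < V_ov = 0.931 V, so the device is actually in triode.
In triode I_D = k_n[V_ov V_DS − ½ V_DS²] and I_D = (V_DD − V_DS)/R_D. Equating: 3.99 V_DS² − 8.424 V_DS + 1.89 = 0, giving V_DS = 0.255 V (the root below V_ov).
I_D = (1.89 − 0.255) / 1.67 = 0.979 mA.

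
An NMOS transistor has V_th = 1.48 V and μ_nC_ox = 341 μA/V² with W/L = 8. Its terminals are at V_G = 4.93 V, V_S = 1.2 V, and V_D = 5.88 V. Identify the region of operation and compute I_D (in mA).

Saturation; I_D = 6.91 mA

V_GS = V_G − V_S = 4.93 − 1.2 = 3.73 V; V_DS = V_D − V_S = 5.88 − 1.2 = 4.68 V.
k_n = μ_nC_ox · (W/L) = 2.728 mA/V².
V_ov = V_GS − V_th = 3.73 − 1.48 = 2.25 V.
Since V_DS = 4.68 V ≥ V_ov = 2.25 V, the device is in saturation.
I_D = ½ k_n V_ov² = 0.5 × 2.728 × 2.25² = 6.91 mA.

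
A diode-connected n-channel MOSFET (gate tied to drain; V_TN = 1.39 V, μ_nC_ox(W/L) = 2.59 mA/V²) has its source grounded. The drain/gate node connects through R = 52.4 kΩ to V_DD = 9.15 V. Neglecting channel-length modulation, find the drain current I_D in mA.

With gate tied to drain, V_GS = V_DS ≥ V_GS − V_TN, so the device is in saturation.
KCL at the drain: ½ k_n (V_GS − V_TN)² = (V_DD − V_GS)/R.
Let x = V_GS − 1.39. Then 67.9 x² + x − 7.76 = 0, giving x = 0.331 V (positive root), so V_GS = 1.72 V.
I_D = (V_DD − V_GS)/R = (9.15 − 1.72) / 52.4 = 0.142 mA.

I_D = 0.142 mA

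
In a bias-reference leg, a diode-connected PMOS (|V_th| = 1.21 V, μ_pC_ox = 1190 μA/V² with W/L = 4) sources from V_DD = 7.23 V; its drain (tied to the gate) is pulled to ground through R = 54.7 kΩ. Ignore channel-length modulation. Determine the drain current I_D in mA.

I_D = 0.106 mA

With gate tied to drain, V_SG = V_SD ≥ V_SG − |V_th|, so the device is in saturation.
k_p = μ_pC_ox · (W/L) = 4.76 mA/V².
KCL at the drain: ½ k_p (V_SG − |V_th|)² = (V_DD − V_SG)/R.
Let x = V_SG − 1.21. Then 130 x² + x − 6.02 = 0, giving x = 0.211 V (positive root), so V_SG = 1.42 V.
I_D = (V_DD − V_SG)/R = (7.23 − 1.42) / 54.7 = 0.106 mA.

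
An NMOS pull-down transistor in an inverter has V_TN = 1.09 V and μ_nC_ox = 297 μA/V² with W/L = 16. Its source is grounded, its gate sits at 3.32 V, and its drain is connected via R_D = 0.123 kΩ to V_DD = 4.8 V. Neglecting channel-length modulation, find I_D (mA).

V_GS = V_G = 3.32 V, so V_ov = 3.32 − 1.09 = 2.23 V.
k_n = μ_nC_ox · (W/L) = 4.752 mA/V².
Assume saturation: I_D = ½ k_n V_ov² = 0.5 × 4.752 × 2.23² = 11.8 mA, giving V_DS = V_DD − I_D R_D = 4.8 − 11.8 × 0.123 = 3.35 V.
V_DS = 3.35 V ≥ V_ov = 2.23 V, confirming saturation.

I_D = 11.8 mA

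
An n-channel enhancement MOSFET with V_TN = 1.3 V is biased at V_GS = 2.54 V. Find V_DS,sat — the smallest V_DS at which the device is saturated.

The boundary between triode and saturation is V_DS = V_GS − V_TN = V_ov.
V_ov = 2.54 − 1.3 = 1.24 V.

V_DS,sat = 1.24 V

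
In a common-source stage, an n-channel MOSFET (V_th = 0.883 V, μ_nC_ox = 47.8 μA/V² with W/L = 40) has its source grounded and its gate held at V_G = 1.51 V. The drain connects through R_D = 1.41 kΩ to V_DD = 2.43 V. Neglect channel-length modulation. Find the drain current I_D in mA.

V_GS = V_G = 1.51 V, so V_ov = 1.51 − 0.883 = 0.627 V.
k_n = μ_nC_ox · (W/L) = 1.912 mA/V².
Assume saturation: I_D = ½ k_n V_ov² = 0.5 × 1.912 × 0.627² = 0.376 mA, giving V_DS = V_DD − I_D R_D = 2.43 − 0.376 × 1.41 = 1.9 V.
V_DS = 1.9 V ≥ V_ov = 0.627 V, confirming saturation.

I_D = 0.376 mA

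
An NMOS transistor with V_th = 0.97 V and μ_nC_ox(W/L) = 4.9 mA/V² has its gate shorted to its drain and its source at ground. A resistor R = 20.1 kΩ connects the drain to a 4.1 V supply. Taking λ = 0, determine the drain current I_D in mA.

I_D = 0.144 mA

With gate tied to drain, V_GS = V_DS ≥ V_GS − V_th, so the device is in saturation.
KCL at the drain: ½ k_n (V_GS − V_th)² = (V_DD − V_GS)/R.
Let x = V_GS − 0.97. Then 49.2 x² + x − 3.13 = 0, giving x = 0.242 V (positive root), so V_GS = 1.21 V.
I_D = (V_DD − V_GS)/R = (4.1 − 1.21) / 20.1 = 0.144 mA.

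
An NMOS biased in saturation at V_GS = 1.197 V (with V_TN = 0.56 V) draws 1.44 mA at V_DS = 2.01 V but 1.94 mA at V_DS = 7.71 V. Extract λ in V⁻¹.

λ = 0.0694 V⁻¹

With V_GS fixed, I_D ∝ (1 + λ V_DS) in saturation, so I_D2/I_D1 = (1 + λ V_DS2)/(1 + λ V_DS1).
1.94/1.44 = 1.347 = (1 + 7.71 λ)/(1 + 2.01 λ).
Solving: λ (I_D1 V_DS2 − I_D2 V_DS1) = I_D2 − I_D1, so λ = (1.94 − 1.44) / (1.44 × 7.71 − 1.94 × 2.01) = 0.5 / 7.2 = 0.0694 V⁻¹.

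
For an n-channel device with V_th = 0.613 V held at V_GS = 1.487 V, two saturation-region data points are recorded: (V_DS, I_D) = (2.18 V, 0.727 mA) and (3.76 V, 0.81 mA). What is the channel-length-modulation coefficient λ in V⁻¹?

λ = 0.0858 V⁻¹

With V_GS fixed, I_D ∝ (1 + λ V_DS) in saturation, so I_D2/I_D1 = (1 + λ V_DS2)/(1 + λ V_DS1).
0.81/0.727 = 1.114 = (1 + 3.76 λ)/(1 + 2.18 λ).
Solving: λ (I_D1 V_DS2 − I_D2 V_DS1) = I_D2 − I_D1, so λ = (0.81 − 0.727) / (0.727 × 3.76 − 0.81 × 2.18) = 0.083 / 0.968 = 0.0858 V⁻¹.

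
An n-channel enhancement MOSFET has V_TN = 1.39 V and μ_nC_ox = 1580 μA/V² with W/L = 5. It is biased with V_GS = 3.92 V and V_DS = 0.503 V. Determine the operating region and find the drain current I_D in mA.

k_n = μ_nC_ox · (W/L) = 7.9 mA/V².
V_ov = V_GS − V_TN = 3.92 − 1.39 = 2.53 V.
Since V_DS = 0.503 V < V_ov = 2.53 V, the device is in the triode region.
I_D = k_n [V_ov · V_DS − ½ V_DS²] = 7.9 × [2.53 × 0.503 − 0.5 × 0.503²] = 9.05 mA.

Triode; I_D = 9.05 mA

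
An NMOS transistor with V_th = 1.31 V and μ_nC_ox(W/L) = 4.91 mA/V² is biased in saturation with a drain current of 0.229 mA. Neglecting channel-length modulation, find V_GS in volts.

In saturation I_D = ½ k_n (V_GS − V_th)², so V_GS − V_th = √(2 I_D / k_n) = √(2 × 0.229 / 4.91) = 0.305 V.
V_GS = 1.31 + 0.305 = 1.62 V.

V_GS = 1.62 V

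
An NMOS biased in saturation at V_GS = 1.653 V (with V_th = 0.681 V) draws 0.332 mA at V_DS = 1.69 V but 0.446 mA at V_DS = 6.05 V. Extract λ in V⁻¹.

λ = 0.0908 V⁻¹

With V_GS fixed, I_D ∝ (1 + λ V_DS) in saturation, so I_D2/I_D1 = (1 + λ V_DS2)/(1 + λ V_DS1).
0.446/0.332 = 1.343 = (1 + 6.05 λ)/(1 + 1.69 λ).
Solving: λ (I_D1 V_DS2 − I_D2 V_DS1) = I_D2 − I_D1, so λ = (0.446 − 0.332) / (0.332 × 6.05 − 0.446 × 1.69) = 0.114 / 1.25 = 0.0908 V⁻¹.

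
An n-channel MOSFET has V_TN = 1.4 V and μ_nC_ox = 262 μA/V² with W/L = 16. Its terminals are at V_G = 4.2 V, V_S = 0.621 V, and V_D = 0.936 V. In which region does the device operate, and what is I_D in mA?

V_GS = V_G − V_S = 4.2 − 0.621 = 3.58 V; V_DS = V_D − V_S = 0.936 − 0.621 = 0.315 V.
k_n = μ_nC_ox · (W/L) = 4.192 mA/V².
V_ov = V_GS − V_TN = 3.58 − 1.4 = 2.18 V.
Since V_DS = 0.315 V < V_ov = 2.18 V, the device is in the triode region.
I_D = k_n [V_ov · V_DS − ½ V_DS²] = 4.192 × [2.18 × 0.315 − 0.5 × 0.315²] = 2.67 mA.

Triode; I_D = 2.67 mA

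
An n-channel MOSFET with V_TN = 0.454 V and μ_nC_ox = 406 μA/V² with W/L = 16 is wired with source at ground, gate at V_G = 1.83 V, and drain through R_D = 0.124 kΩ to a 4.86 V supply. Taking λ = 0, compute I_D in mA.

V_GS = V_G = 1.83 V, so V_ov = 1.83 − 0.454 = 1.38 V.
k_n = μ_nC_ox · (W/L) = 6.496 mA/V².
Assume saturation: I_D = ½ k_n V_ov² = 0.5 × 6.496 × 1.38² = 6.15 mA, giving V_DS = V_DD − I_D R_D = 4.86 − 6.15 × 0.124 = 4.1 V.
V_DS = 4.1 V ≥ V_ov = 1.38 V, confirming saturation.

I_D = 6.15 mA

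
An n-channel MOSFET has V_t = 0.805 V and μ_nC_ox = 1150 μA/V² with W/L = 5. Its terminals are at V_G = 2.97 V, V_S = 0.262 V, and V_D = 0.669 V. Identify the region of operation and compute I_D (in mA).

Triode; I_D = 3.98 mA

V_GS = V_G − V_S = 2.97 − 0.262 = 2.71 V; V_DS = V_D − V_S = 0.669 − 0.262 = 0.407 V.
k_n = μ_nC_ox · (W/L) = 5.75 mA/V².
V_ov = V_GS − V_t = 2.71 − 0.805 = 1.9 V.
Since V_DS = 0.407 V < V_ov = 1.9 V, the device is in the triode region.
I_D = k_n [V_ov · V_DS − ½ V_DS²] = 5.75 × [1.9 × 0.407 − 0.5 × 0.407²] = 3.98 mA.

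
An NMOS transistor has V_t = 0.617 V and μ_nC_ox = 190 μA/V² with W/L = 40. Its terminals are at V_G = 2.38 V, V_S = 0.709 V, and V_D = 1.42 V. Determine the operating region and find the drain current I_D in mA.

V_GS = V_G − V_S = 2.38 − 0.709 = 1.67 V; V_DS = V_D − V_S = 1.42 − 0.709 = 0.711 V.
k_n = μ_nC_ox · (W/L) = 7.6 mA/V².
V_ov = V_GS − V_t = 1.67 − 0.617 = 1.05 V.
Since V_DS = 0.711 V < V_ov = 1.05 V, the device is in the triode region.
I_D = k_n [V_ov · V_DS − ½ V_DS²] = 7.6 × [1.05 × 0.711 − 0.5 × 0.711²] = 3.77 mA.

Triode; I_D = 3.77 mA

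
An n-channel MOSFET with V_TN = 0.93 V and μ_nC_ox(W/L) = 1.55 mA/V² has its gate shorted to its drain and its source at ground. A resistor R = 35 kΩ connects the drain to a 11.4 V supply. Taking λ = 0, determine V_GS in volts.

With gate tied to drain, V_GS = V_DS ≥ V_GS − V_TN, so the device is in saturation.
KCL at the drain: ½ k_n (V_GS − V_TN)² = (V_DD − V_GS)/R.
Let x = V_GS − 0.93. Then 27.1 x² + x − 10.47 = 0, giving x = 0.603 V (positive root), so V_GS = 1.53 V.
I_D = (V_DD − V_GS)/R = (11.4 − 1.53) / 35 = 0.282 mA.

V_GS = 1.53 V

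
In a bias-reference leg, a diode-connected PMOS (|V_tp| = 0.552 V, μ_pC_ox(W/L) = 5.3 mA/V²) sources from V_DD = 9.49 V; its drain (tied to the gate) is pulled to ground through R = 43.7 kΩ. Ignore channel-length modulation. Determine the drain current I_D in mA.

With gate tied to drain, V_SG = V_SD ≥ V_SG − |V_tp|, so the device is in saturation.
KCL at the drain: ½ k_p (V_SG − |V_tp|)² = (V_DD − V_SG)/R.
Let x = V_SG − 0.552. Then 116 x² + x − 8.938 = 0, giving x = 0.274 V (positive root), so V_SG = 0.826 V.
I_D = (V_DD − V_SG)/R = (9.49 − 0.826) / 43.7 = 0.198 mA.

I_D = 0.198 mA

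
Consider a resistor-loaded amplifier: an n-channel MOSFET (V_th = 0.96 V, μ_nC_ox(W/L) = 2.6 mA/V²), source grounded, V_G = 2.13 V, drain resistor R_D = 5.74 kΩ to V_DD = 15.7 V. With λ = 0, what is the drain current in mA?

I_D = 1.78 mA

V_GS = V_G = 2.13 V, so V_ov = 2.13 − 0.96 = 1.17 V.
Assume saturation: I_D = ½ k_n V_ov² = 0.5 × 2.6 × 1.17² = 1.78 mA, giving V_DS = V_DD − I_D R_D = 15.7 − 1.78 × 5.74 = 5.49 V.
V_DS = 5.49 V ≥ V_ov = 1.17 V, confirming saturation.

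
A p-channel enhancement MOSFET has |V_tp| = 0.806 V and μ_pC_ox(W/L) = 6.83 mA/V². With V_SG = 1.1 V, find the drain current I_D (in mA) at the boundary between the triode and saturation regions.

I_D = 0.295 mA

At the boundary V_SD = V_ov = V_SG − |V_tp| = 1.1 − 0.806 = 0.294 V.
I_D = ½ k_p V_ov² = 0.5 × 6.83 × 0.294² = 0.295 mA.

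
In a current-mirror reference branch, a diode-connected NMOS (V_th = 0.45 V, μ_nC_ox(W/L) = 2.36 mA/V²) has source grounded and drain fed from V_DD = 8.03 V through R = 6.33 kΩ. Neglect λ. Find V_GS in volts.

With gate tied to drain, V_GS = V_DS ≥ V_GS − V_th, so the device is in saturation.
KCL at the drain: ½ k_n (V_GS − V_th)² = (V_DD − V_GS)/R.
Let x = V_GS − 0.45. Then 7.47 x² + x − 7.58 = 0, giving x = 0.943 V (positive root), so V_GS = 1.39 V.
I_D = (V_DD − V_GS)/R = (8.03 − 1.39) / 6.33 = 1.05 mA.

V_GS = 1.39 V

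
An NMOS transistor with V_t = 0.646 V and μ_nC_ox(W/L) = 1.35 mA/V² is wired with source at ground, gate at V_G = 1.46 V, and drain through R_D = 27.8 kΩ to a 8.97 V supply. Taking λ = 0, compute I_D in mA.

I_D = 0.310 mA

V_GS = V_G = 1.46 V, so V_ov = 1.46 − 0.646 = 0.814 V.
Assume saturation: I_D = ½ k_n V_ov² = 0.5 × 1.35 × 0.814² = 0.447 mA, giving V_DS = V_DD − I_D R_D = 8.97 − 0.447 × 27.8 = -3.46 V.
But -3.46 V < V_ov = 0.814 V, so the device is actually in triode.
In triode I_D = k_n[V_ov V_DS − ½ V_DS²] and I_D = (V_DD − V_DS)/R_D. Equating: 18.8 V_DS² − 31.55 V_DS + 8.97 = 0, giving V_DS = 0.362 V (the root below V_ov).
I_D = (8.97 − 0.362) / 27.8 = 0.31 mA.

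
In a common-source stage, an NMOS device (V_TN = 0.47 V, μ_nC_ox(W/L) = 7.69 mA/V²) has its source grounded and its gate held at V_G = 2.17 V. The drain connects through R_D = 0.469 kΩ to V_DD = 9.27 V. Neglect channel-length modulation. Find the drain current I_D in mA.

V_GS = V_G = 2.17 V, so V_ov = 2.17 − 0.47 = 1.7 V.
Assume saturation: I_D = ½ k_n V_ov² = 0.5 × 7.69 × 1.7² = 11.1 mA, giving V_DS = V_DD − I_D R_D = 9.27 − 11.1 × 0.469 = 4.06 V.
V_DS = 4.06 V ≥ V_ov = 1.7 V, confirming saturation.

I_D = 11.1 mA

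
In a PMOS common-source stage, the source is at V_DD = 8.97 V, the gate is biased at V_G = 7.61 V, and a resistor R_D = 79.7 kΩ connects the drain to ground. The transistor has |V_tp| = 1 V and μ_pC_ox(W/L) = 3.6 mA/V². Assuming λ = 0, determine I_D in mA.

I_D = 0.111 mA

V_SG = V_DD − V_G = 8.97 − 7.61 = 1.36 V, so V_ov = 1.36 − 1 = 0.36 V.
Assume saturation: I_D = ½ k_p V_ov² = 0.5 × 3.6 × 0.36² = 0.233 mA, giving V_SD = V_DD − I_D R_D = 8.97 − 0.233 × 79.7 = -9.62 V.
But -9.62 V < V_ov = 0.36 V, so the device is actually in triode.
In triode I_D = k_p[V_ov V_SD − ½ V_SD²] and I_D = (V_DD − V_SD)/R_D. Equating: 143 V_SD² − 104.3 V_SD + 8.97 = 0, giving V_SD = 0.0997 V (the root below V_ov).
I_D = (8.97 − 0.0997) / 79.7 = 0.111 mA.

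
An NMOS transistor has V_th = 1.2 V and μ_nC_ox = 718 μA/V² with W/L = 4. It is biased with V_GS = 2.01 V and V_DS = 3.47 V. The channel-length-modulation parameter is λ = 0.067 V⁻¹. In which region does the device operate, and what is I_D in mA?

k_n = μ_nC_ox · (W/L) = 2.872 mA/V².
V_ov = V_GS − V_th = 2.01 − 1.2 = 0.81 V.
Since V_DS = 3.47 V ≥ V_ov = 0.81 V, the device is in saturation.
I_D = ½ k_n V_ov² (1 + λ V_DS) = 0.5 × 2.872 × 0.81² × (1 + 0.067 × 3.47) = 1.16 mA.

Saturation; I_D = 1.16 mA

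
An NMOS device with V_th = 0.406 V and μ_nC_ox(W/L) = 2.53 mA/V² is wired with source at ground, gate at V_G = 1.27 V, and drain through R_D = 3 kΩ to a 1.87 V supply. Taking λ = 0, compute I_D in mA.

V_GS = V_G = 1.27 V, so V_ov = 1.27 − 0.406 = 0.864 V.
Assume saturation: I_D = ½ k_n V_ov² = 0.5 × 2.53 × 0.864² = 0.944 mA, giving V_DS = V_DD − I_D R_D = 1.87 − 0.944 × 3 = -0.963 V.
But -0.963 V < V_ov = 0.864 V, so the device is actually in triode.
In triode I_D = k_n[V_ov V_DS − ½ V_DS²] and I_D = (V_DD − V_DS)/R_D. Equating: 3.79 V_DS² − 7.558 V_DS + 1.87 = 0, giving V_DS = 0.29 V (the root below V_ov).
I_D = (1.87 − 0.29) / 3 = 0.527 mA.

I_D = 0.527 mA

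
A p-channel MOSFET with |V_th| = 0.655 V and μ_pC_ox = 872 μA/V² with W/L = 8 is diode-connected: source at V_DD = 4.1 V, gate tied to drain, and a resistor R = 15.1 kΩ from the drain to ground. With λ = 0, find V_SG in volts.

With gate tied to drain, V_SG = V_SD ≥ V_SG − |V_th|, so the device is in saturation.
k_p = μ_pC_ox · (W/L) = 6.976 mA/V².
KCL at the drain: ½ k_p (V_SG − |V_th|)² = (V_DD − V_SG)/R.
Let x = V_SG − 0.655. Then 52.7 x² + x − 3.445 = 0, giving x = 0.246 V (positive root), so V_SG = 0.901 V.
I_D = (V_DD − V_SG)/R = (4.1 − 0.901) / 15.1 = 0.212 mA.

V_SG = 0.901 V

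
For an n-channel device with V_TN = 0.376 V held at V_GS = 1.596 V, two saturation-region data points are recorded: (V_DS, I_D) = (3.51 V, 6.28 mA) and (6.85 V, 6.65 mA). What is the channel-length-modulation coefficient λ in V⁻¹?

With V_GS fixed, I_D ∝ (1 + λ V_DS) in saturation, so I_D2/I_D1 = (1 + λ V_DS2)/(1 + λ V_DS1).
6.65/6.28 = 1.059 = (1 + 6.85 λ)/(1 + 3.51 λ).
Solving: λ (I_D1 V_DS2 − I_D2 V_DS1) = I_D2 − I_D1, so λ = (6.65 − 6.28) / (6.28 × 6.85 − 6.65 × 3.51) = 0.37 / 19.7 = 0.0188 V⁻¹.

λ = 0.0188 V⁻¹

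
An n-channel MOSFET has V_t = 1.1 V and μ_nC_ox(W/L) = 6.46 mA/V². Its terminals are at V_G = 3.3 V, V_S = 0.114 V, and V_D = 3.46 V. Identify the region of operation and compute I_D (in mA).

Saturation; I_D = 14.1 mA

V_GS = V_G − V_S = 3.3 − 0.114 = 3.19 V; V_DS = V_D − V_S = 3.46 − 0.114 = 3.35 V.
V_ov = V_GS − V_t = 3.19 − 1.1 = 2.09 V.
Since V_DS = 3.35 V ≥ V_ov = 2.09 V, the device is in saturation.
I_D = ½ k_n V_ov² = 0.5 × 6.46 × 2.09² = 14.1 mA.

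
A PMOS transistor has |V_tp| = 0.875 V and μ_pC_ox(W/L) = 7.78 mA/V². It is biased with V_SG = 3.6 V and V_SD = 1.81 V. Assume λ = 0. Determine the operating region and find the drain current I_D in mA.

V_ov = V_SG − |V_tp| = 3.6 − 0.875 = 2.73 V.
Since V_SD = 1.81 V < V_ov = 2.73 V, the device is in the triode region.
I_D = k_p [V_ov · V_SD − ½ V_SD²] = 7.78 × [2.73 × 1.81 − 0.5 × 1.81²] = 25.6 mA.

Triode; I_D = 25.6 mA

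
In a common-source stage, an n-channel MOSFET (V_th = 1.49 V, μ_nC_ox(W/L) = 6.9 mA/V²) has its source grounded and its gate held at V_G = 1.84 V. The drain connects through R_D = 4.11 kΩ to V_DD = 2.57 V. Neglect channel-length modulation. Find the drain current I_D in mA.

I_D = 0.423 mA

V_GS = V_G = 1.84 V, so V_ov = 1.84 − 1.49 = 0.35 V.
Assume saturation: I_D = ½ k_n V_ov² = 0.5 × 6.9 × 0.35² = 0.423 mA, giving V_DS = V_DD − I_D R_D = 2.57 − 0.423 × 4.11 = 0.833 V.
V_DS = 0.833 V ≥ V_ov = 0.35 V, confirming saturation.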